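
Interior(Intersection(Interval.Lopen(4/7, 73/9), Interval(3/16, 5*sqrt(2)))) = Interval.open(4/7, 5*sqrt(2))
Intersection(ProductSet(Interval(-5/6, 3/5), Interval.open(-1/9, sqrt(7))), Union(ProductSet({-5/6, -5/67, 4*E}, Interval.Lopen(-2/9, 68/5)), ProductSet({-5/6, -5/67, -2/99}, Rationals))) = Union(ProductSet({-5/6, -5/67}, Interval.open(-1/9, sqrt(7))), ProductSet({-5/6, -5/67, -2/99}, Intersection(Interval.open(-1/9, sqrt(7)), Rationals)))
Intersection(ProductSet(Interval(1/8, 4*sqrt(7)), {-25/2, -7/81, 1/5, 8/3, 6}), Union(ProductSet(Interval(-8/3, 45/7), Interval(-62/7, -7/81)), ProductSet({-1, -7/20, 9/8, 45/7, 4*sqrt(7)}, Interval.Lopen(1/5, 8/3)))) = Union(ProductSet({9/8, 45/7, 4*sqrt(7)}, {8/3}), ProductSet(Interval(1/8, 45/7), {-7/81}))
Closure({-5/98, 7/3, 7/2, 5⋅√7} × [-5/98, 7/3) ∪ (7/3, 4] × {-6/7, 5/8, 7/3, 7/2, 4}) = ([7/3, 4] × {-6/7, 5/8, 7/3, 7/2, 4}) ∪ ({-5/98, 7/3, 7/2, 5⋅√7} × [-5/98, 7/3])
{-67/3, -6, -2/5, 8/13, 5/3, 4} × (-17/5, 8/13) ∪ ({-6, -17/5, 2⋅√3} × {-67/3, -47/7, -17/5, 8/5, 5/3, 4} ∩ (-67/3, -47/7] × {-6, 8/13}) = {-67/3, -6, -2/5, 8/13, 5/3, 4} × (-17/5, 8/13)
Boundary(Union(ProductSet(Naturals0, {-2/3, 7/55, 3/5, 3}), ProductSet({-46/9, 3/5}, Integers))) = Union(ProductSet({-46/9, 3/5}, Integers), ProductSet(Naturals0, {-2/3, 7/55, 3/5, 3}))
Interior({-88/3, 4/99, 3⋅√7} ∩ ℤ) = ∅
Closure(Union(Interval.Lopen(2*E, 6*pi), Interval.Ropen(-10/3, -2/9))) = Union(Interval(-10/3, -2/9), Interval(2*E, 6*pi))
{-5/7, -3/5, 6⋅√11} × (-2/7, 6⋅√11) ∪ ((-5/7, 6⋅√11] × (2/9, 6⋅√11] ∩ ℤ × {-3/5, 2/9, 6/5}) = ({0, 1, …, 19} × {6/5}) ∪ ({-5/7, -3/5, 6⋅√11} × (-2/7, 6⋅√11))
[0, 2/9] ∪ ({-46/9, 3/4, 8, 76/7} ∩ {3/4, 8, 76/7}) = [0, 2/9] ∪ {3/4, 8, 76/7}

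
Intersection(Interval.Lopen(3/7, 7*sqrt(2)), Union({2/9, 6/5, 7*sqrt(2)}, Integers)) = Union({6/5, 7*sqrt(2)}, Range(1, 10, 1))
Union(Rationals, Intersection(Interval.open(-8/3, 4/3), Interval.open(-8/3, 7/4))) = Union(Interval(-8/3, 4/3), Rationals)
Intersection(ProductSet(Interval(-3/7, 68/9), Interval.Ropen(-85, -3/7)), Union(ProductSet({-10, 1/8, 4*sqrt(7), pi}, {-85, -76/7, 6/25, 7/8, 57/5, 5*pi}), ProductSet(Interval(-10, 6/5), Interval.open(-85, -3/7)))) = Union(ProductSet({1/8, pi}, {-85, -76/7}), ProductSet(Interval(-3/7, 6/5), Interval.open(-85, -3/7)))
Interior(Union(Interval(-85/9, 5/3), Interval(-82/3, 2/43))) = Interval.open(-82/3, 5/3)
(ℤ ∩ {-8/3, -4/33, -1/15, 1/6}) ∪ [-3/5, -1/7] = [-3/5, -1/7]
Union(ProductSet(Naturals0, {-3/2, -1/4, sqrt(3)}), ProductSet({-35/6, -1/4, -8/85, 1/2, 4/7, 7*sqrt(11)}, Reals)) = Union(ProductSet({-35/6, -1/4, -8/85, 1/2, 4/7, 7*sqrt(11)}, Reals), ProductSet(Naturals0, {-3/2, -1/4, sqrt(3)}))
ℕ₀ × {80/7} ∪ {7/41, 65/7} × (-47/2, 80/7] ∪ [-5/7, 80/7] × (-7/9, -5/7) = (ℕ₀ × {80/7}) ∪ ({7/41, 65/7} × (-47/2, 80/7]) ∪ ([-5/7, 80/7] × (-7/9, -5/7))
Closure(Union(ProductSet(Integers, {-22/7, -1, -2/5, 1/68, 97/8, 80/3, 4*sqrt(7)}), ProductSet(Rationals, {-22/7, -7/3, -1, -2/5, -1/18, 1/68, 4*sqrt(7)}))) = Union(ProductSet(Integers, {-22/7, -1, -2/5, 1/68, 97/8, 80/3, 4*sqrt(7)}), ProductSet(Reals, {-22/7, -7/3, -1, -2/5, -1/18, 1/68, 4*sqrt(7)}))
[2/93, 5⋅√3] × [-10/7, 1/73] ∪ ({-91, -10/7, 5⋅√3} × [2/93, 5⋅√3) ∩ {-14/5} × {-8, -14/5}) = [2/93, 5⋅√3] × [-10/7, 1/73]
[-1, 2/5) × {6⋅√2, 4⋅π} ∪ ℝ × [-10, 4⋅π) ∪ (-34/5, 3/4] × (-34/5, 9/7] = (ℝ × [-10, 4⋅π)) ∪ ([-1, 2/5) × {6⋅√2, 4⋅π})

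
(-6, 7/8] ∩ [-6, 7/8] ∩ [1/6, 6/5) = [1/6, 7/8]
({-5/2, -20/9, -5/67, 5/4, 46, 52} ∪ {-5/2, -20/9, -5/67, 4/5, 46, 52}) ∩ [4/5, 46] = {4/5, 5/4, 46}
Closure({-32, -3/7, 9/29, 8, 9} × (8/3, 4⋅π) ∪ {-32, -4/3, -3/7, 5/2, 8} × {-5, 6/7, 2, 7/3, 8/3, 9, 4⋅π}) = ({-32, -3/7, 9/29, 8, 9} × [8/3, 4⋅π]) ∪ ({-32, -4/3, -3/7, 5/2, 8} × {-5, 6/7, 2, 7/3, 8/3, 9, 4⋅π})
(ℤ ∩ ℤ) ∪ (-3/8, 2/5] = ℤ ∪ (-3/8, 2/5]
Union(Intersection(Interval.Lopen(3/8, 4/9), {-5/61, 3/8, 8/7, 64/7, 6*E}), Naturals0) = Naturals0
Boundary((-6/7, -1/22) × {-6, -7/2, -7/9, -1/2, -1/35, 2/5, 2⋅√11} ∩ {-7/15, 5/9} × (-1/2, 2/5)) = {-7/15} × {-1/35}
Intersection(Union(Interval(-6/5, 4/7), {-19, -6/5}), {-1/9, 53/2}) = {-1/9}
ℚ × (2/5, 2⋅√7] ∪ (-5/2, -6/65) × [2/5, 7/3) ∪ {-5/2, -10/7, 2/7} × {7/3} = ((-5/2, -6/65) × [2/5, 7/3)) ∪ (ℚ × (2/5, 2⋅√7])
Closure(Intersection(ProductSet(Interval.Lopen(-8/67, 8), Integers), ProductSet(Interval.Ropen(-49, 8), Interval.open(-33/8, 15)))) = ProductSet(Interval(-8/67, 8), Range(-4, 15, 1))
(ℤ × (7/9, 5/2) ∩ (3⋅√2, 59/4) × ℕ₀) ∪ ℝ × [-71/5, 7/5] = (ℝ × [-71/5, 7/5]) ∪ ({5, 6, …, 14} × {1, 2})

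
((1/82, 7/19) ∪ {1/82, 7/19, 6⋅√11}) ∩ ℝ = [1/82, 7/19] ∪ {6⋅√11}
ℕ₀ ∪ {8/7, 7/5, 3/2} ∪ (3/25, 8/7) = ℕ₀ ∪ (3/25, 8/7] ∪ {7/5, 3/2}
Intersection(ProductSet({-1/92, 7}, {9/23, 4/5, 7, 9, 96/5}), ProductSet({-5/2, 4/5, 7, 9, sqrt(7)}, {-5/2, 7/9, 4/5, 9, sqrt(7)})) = ProductSet({7}, {4/5, 9})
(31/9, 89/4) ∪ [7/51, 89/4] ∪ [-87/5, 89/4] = [-87/5, 89/4]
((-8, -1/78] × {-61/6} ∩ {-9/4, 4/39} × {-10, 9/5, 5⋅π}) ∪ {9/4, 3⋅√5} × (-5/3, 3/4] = {9/4, 3⋅√5} × (-5/3, 3/4]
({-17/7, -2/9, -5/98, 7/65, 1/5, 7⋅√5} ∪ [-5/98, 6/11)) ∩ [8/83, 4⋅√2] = [8/83, 6/11)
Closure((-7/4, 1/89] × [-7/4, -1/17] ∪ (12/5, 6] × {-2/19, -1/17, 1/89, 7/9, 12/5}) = ([-7/4, 1/89] × [-7/4, -1/17]) ∪ ([12/5, 6] × {-2/19, -1/17, 1/89, 7/9, 12/5})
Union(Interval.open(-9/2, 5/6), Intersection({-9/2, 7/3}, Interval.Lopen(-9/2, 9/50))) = Interval.open(-9/2, 5/6)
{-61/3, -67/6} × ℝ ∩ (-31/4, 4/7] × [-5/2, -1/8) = ∅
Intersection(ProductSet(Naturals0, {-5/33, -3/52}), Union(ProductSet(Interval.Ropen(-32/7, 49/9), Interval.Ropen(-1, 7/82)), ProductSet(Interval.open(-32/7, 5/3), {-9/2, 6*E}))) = ProductSet(Range(0, 6, 1), {-5/33, -3/52})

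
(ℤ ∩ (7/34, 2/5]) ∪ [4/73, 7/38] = [4/73, 7/38]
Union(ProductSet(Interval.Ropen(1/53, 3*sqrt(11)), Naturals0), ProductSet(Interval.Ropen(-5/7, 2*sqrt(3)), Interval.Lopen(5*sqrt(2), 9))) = Union(ProductSet(Interval.Ropen(-5/7, 2*sqrt(3)), Interval.Lopen(5*sqrt(2), 9)), ProductSet(Interval.Ropen(1/53, 3*sqrt(11)), Naturals0))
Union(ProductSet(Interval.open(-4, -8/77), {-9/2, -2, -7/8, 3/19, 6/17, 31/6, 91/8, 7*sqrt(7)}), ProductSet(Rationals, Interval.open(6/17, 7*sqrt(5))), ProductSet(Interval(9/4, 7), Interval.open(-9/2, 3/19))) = Union(ProductSet(Interval.open(-4, -8/77), {-9/2, -2, -7/8, 3/19, 6/17, 31/6, 91/8, 7*sqrt(7)}), ProductSet(Interval(9/4, 7), Interval.open(-9/2, 3/19)), ProductSet(Rationals, Interval.open(6/17, 7*sqrt(5))))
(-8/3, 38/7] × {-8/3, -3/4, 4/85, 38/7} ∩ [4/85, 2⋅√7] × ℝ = [4/85, 2⋅√7] × {-8/3, -3/4, 4/85, 38/7}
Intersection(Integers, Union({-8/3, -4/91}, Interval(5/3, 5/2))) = Range(2, 3, 1)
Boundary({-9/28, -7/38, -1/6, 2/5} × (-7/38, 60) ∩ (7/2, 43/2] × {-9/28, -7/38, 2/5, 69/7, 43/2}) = ∅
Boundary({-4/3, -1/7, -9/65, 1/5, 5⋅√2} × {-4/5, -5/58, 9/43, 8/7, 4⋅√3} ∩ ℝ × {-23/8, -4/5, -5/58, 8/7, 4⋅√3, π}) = {-4/3, -1/7, -9/65, 1/5, 5⋅√2} × {-4/5, -5/58, 8/7, 4⋅√3}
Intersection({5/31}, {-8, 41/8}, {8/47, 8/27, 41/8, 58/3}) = EmptySet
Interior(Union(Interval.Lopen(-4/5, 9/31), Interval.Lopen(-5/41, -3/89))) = Interval.open(-4/5, 9/31)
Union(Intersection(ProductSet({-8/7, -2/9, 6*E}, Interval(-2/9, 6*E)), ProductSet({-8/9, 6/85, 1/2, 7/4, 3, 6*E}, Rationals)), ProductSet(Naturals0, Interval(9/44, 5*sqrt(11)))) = Union(ProductSet({6*E}, Intersection(Interval(-2/9, 6*E), Rationals)), ProductSet(Naturals0, Interval(9/44, 5*sqrt(11))))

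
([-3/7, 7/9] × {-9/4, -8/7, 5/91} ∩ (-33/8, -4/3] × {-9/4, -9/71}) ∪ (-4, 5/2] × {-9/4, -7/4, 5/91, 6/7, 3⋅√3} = (-4, 5/2] × {-9/4, -7/4, 5/91, 6/7, 3⋅√3}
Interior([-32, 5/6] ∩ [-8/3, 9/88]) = (-8/3, 9/88)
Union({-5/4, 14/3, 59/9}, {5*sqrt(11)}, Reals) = Reals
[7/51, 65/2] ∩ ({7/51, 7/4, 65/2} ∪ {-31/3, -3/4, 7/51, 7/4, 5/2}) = {7/51, 7/4, 5/2, 65/2}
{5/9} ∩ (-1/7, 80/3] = {5/9}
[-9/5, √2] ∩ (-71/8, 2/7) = [-9/5, 2/7)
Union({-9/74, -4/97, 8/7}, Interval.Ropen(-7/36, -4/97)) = Union({8/7}, Interval(-7/36, -4/97))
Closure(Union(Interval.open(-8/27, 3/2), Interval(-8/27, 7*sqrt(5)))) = Interval(-8/27, 7*sqrt(5))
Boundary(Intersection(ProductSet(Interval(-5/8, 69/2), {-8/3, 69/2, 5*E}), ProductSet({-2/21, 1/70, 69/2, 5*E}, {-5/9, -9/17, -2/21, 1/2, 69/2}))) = ProductSet({-2/21, 1/70, 69/2, 5*E}, {69/2})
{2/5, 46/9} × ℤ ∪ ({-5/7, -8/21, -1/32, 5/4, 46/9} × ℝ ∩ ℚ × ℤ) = {-5/7, -8/21, -1/32, 2/5, 5/4, 46/9} × ℤ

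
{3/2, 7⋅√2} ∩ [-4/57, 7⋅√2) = {3/2}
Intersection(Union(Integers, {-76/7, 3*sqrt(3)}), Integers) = Integers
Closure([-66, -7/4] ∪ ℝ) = (-∞, ∞)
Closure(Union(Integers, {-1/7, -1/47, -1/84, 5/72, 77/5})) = Union({-1/7, -1/47, -1/84, 5/72, 77/5}, Integers)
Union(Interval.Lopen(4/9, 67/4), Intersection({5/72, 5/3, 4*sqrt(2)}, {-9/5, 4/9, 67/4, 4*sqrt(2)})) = Interval.Lopen(4/9, 67/4)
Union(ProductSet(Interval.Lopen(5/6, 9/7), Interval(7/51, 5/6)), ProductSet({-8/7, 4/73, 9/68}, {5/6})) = Union(ProductSet({-8/7, 4/73, 9/68}, {5/6}), ProductSet(Interval.Lopen(5/6, 9/7), Interval(7/51, 5/6)))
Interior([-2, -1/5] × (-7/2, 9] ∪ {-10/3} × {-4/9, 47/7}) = (-2, -1/5) × (-7/2, 9)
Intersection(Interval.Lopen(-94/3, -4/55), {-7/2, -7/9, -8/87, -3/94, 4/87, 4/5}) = {-7/2, -7/9, -8/87}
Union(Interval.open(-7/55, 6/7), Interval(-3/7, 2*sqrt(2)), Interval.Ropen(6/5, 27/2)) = Interval.Ropen(-3/7, 27/2)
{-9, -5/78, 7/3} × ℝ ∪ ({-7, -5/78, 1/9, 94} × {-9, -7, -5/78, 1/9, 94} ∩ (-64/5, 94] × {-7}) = ({-9, -5/78, 7/3} × ℝ) ∪ ({-7, -5/78, 1/9, 94} × {-7})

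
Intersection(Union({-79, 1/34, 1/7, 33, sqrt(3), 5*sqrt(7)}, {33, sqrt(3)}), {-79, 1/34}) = {-79, 1/34}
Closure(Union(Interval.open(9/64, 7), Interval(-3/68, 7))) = Interval(-3/68, 7)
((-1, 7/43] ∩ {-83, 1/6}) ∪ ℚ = ℚ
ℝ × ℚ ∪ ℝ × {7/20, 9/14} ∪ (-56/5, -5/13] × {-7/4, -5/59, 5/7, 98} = ℝ × ℚ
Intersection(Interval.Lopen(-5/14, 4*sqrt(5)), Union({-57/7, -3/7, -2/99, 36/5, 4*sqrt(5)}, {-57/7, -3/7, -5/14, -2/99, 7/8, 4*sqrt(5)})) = {-2/99, 7/8, 36/5, 4*sqrt(5)}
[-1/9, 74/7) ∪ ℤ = ℤ ∪ [-1/9, 74/7)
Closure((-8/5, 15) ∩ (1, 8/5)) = [1, 8/5]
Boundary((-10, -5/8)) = {-10, -5/8}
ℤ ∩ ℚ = ℤ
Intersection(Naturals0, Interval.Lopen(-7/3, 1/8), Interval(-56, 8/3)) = Range(0, 1, 1)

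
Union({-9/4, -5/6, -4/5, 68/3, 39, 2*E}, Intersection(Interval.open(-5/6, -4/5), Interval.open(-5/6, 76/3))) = Union({-9/4, 68/3, 39, 2*E}, Interval(-5/6, -4/5))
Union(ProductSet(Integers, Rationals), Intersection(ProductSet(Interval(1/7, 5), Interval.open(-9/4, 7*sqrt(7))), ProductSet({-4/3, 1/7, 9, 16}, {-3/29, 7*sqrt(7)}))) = Union(ProductSet({1/7}, {-3/29}), ProductSet(Integers, Rationals))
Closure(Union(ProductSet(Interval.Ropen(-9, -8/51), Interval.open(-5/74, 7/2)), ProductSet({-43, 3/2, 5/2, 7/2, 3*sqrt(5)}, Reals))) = Union(ProductSet({-9, -8/51}, Interval(-5/74, 7/2)), ProductSet({-43, 3/2, 5/2, 7/2, 3*sqrt(5)}, Reals), ProductSet(Interval(-9, -8/51), {-5/74, 7/2}), ProductSet(Interval.Ropen(-9, -8/51), Interval.open(-5/74, 7/2)))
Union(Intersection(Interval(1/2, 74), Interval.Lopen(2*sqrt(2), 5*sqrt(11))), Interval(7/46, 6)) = Interval(7/46, 5*sqrt(11))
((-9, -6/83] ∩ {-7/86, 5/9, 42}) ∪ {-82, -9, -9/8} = {-82, -9, -9/8, -7/86}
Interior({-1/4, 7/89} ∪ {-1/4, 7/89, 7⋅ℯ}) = ∅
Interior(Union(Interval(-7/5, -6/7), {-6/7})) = Interval.open(-7/5, -6/7)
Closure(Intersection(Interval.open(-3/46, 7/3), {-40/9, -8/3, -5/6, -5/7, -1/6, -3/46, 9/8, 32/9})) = {9/8}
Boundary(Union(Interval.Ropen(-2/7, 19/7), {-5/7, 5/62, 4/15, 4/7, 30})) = {-5/7, -2/7, 19/7, 30}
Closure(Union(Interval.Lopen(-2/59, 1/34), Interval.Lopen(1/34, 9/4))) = Interval(-2/59, 9/4)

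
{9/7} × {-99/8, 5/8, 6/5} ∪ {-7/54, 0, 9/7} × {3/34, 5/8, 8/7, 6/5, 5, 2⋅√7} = ({9/7} × {-99/8, 5/8, 6/5}) ∪ ({-7/54, 0, 9/7} × {3/34, 5/8, 8/7, 6/5, 5, 2⋅√7})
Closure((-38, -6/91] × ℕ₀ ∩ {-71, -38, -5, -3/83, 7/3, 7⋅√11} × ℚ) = {-5} × ℕ₀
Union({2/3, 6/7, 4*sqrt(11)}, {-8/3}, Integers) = Union({-8/3, 2/3, 6/7, 4*sqrt(11)}, Integers)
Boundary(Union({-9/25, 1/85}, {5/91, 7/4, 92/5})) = {-9/25, 1/85, 5/91, 7/4, 92/5}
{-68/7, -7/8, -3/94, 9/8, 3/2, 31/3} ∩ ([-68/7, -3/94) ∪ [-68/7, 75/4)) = {-68/7, -7/8, -3/94, 9/8, 3/2, 31/3}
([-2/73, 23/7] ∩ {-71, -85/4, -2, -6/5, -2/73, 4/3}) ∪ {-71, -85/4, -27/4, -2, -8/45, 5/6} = {-71, -85/4, -27/4, -2, -8/45, -2/73, 5/6, 4/3}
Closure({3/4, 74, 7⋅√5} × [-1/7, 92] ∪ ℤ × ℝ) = (ℤ × ℝ) ∪ ({3/4, 74, 7⋅√5} × [-1/7, 92])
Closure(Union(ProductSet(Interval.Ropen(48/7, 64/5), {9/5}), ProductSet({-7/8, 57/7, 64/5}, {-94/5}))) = Union(ProductSet({-7/8, 57/7, 64/5}, {-94/5}), ProductSet(Interval(48/7, 64/5), {9/5}))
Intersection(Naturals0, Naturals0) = Naturals0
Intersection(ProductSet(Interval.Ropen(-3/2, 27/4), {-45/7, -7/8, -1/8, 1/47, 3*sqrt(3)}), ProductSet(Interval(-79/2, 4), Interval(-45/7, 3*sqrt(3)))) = ProductSet(Interval(-3/2, 4), {-45/7, -7/8, -1/8, 1/47, 3*sqrt(3)})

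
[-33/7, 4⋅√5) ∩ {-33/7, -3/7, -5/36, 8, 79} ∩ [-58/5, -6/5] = {-33/7}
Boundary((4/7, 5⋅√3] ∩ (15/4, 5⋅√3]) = {15/4, 5⋅√3}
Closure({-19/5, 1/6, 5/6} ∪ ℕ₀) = {-19/5, 1/6, 5/6} ∪ ℕ₀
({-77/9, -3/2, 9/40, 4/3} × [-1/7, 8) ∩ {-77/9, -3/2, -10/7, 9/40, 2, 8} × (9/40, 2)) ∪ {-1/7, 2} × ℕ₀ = ({-1/7, 2} × ℕ₀) ∪ ({-77/9, -3/2, 9/40} × (9/40, 2))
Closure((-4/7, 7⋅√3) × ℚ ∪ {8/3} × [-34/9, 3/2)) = [-4/7, 7⋅√3] × ℝ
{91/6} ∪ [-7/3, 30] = [-7/3, 30]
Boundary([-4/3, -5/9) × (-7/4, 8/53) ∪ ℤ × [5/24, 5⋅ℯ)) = ({-4/3, -5/9} × [-7/4, 8/53]) ∪ (ℤ × [5/24, 5⋅ℯ]) ∪ ([-4/3, -5/9] × {-7/4, 8/53})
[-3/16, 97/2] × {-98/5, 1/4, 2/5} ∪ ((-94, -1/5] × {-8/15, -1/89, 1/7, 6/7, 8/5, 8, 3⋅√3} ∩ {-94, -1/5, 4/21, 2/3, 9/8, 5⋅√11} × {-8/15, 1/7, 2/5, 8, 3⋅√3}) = ([-3/16, 97/2] × {-98/5, 1/4, 2/5}) ∪ ({-1/5} × {-8/15, 1/7, 8, 3⋅√3})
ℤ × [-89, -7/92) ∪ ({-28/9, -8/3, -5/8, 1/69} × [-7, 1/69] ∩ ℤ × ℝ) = ℤ × [-89, -7/92)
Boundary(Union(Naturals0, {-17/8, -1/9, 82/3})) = Union({-17/8, -1/9, 82/3}, Naturals0)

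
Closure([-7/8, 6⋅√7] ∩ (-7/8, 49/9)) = [-7/8, 49/9]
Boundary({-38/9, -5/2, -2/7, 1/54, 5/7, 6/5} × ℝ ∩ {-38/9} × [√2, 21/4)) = {-38/9} × [√2, 21/4]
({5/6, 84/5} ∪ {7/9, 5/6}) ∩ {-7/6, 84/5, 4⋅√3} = {84/5}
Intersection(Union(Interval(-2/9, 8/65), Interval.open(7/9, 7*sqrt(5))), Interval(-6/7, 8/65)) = Interval(-2/9, 8/65)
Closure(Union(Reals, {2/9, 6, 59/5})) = Reals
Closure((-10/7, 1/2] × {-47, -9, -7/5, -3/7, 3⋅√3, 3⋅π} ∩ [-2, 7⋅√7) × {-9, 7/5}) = [-10/7, 1/2] × {-9}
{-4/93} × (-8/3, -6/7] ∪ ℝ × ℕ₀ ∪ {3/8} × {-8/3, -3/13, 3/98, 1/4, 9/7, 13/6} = (ℝ × ℕ₀) ∪ ({-4/93} × (-8/3, -6/7]) ∪ ({3/8} × {-8/3, -3/13, 3/98, 1/4, 9/7, 13/6})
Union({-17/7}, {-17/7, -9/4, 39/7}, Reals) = Reals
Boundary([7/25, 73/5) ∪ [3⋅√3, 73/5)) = {7/25, 73/5}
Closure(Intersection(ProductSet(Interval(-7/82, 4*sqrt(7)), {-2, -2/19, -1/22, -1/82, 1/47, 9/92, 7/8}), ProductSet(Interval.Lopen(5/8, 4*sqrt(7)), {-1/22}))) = ProductSet(Interval(5/8, 4*sqrt(7)), {-1/22})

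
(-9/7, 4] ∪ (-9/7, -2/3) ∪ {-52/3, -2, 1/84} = {-52/3, -2} ∪ (-9/7, 4]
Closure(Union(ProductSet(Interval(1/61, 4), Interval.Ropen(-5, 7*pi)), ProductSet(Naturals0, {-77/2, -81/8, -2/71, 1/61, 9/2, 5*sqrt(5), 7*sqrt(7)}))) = Union(ProductSet(Interval(1/61, 4), Interval(-5, 7*pi)), ProductSet(Naturals0, {-77/2, -81/8, -2/71, 1/61, 9/2, 5*sqrt(5), 7*sqrt(7)}))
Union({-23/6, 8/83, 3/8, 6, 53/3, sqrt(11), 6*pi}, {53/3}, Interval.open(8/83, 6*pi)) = Union({-23/6}, Interval(8/83, 6*pi))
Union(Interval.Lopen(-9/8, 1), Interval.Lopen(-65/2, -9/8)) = Interval.Lopen(-65/2, 1)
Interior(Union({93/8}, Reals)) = Reals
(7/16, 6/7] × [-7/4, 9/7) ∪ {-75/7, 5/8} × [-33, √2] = ({-75/7, 5/8} × [-33, √2]) ∪ ((7/16, 6/7] × [-7/4, 9/7))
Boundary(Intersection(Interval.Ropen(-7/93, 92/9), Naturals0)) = Range(0, 11, 1)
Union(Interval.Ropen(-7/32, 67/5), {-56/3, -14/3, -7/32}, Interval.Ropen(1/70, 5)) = Union({-56/3, -14/3}, Interval.Ropen(-7/32, 67/5))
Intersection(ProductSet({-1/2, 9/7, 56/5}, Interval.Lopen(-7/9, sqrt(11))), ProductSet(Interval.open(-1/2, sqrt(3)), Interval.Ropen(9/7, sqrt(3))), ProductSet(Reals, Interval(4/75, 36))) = ProductSet({9/7}, Interval.Ropen(9/7, sqrt(3)))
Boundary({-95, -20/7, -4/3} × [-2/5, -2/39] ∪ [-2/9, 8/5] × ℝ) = ({-2/9, 8/5} × ℝ) ∪ ({-95, -20/7, -4/3} × [-2/5, -2/39])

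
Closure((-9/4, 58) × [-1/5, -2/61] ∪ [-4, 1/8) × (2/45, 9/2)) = ({-4, 1/8} × [2/45, 9/2]) ∪ ([-4, 1/8] × {2/45, 9/2}) ∪ ([-4, 1/8) × (2/45, 9/2)) ∪ ([-9/4, 58] × [-1/5, -2/61])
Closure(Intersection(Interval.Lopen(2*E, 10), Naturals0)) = Range(6, 11, 1)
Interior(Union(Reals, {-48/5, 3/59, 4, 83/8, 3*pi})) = Reals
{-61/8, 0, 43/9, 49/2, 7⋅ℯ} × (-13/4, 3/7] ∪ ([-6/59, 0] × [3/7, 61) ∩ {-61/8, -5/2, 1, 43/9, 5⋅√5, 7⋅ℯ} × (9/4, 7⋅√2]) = {-61/8, 0, 43/9, 49/2, 7⋅ℯ} × (-13/4, 3/7]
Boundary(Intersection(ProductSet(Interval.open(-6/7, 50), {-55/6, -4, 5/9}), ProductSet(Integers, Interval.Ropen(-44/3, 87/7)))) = ProductSet(Range(0, 50, 1), {-55/6, -4, 5/9})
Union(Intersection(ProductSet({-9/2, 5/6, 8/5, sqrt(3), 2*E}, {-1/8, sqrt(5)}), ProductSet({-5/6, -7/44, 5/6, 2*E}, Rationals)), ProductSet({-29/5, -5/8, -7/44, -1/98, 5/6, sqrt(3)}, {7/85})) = Union(ProductSet({5/6, 2*E}, {-1/8}), ProductSet({-29/5, -5/8, -7/44, -1/98, 5/6, sqrt(3)}, {7/85}))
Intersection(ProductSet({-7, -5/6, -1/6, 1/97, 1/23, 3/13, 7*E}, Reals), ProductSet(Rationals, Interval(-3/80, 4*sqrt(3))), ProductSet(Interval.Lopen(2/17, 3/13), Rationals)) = ProductSet({3/13}, Intersection(Interval(-3/80, 4*sqrt(3)), Rationals))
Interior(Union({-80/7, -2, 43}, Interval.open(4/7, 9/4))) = Interval.open(4/7, 9/4)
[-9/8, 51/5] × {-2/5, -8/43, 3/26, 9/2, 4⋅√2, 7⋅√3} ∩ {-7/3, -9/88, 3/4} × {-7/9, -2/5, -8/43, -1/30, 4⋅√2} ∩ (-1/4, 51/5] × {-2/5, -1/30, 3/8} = {-9/88, 3/4} × {-2/5}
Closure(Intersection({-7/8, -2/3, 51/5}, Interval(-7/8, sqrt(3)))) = {-7/8, -2/3}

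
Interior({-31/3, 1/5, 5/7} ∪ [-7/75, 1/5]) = (-7/75, 1/5)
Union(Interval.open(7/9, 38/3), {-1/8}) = Union({-1/8}, Interval.open(7/9, 38/3))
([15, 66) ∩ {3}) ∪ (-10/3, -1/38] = (-10/3, -1/38]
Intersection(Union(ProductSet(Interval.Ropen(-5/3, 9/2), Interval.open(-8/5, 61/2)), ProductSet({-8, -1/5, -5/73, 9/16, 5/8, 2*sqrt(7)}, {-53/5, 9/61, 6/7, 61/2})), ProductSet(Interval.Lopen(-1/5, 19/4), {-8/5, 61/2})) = ProductSet({-5/73, 9/16, 5/8}, {61/2})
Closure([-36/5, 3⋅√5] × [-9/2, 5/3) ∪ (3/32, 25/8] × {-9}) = ([3/32, 25/8] × {-9}) ∪ ([-36/5, 3⋅√5] × [-9/2, 5/3])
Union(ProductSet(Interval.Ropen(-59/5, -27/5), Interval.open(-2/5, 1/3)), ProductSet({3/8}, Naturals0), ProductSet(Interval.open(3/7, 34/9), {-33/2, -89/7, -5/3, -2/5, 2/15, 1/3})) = Union(ProductSet({3/8}, Naturals0), ProductSet(Interval.Ropen(-59/5, -27/5), Interval.open(-2/5, 1/3)), ProductSet(Interval.open(3/7, 34/9), {-33/2, -89/7, -5/3, -2/5, 2/15, 1/3}))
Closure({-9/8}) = {-9/8}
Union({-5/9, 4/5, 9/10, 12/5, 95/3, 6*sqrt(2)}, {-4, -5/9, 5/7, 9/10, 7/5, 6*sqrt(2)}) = {-4, -5/9, 5/7, 4/5, 9/10, 7/5, 12/5, 95/3, 6*sqrt(2)}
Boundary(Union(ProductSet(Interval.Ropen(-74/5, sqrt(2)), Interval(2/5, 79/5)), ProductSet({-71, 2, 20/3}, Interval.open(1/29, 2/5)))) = Union(ProductSet({-74/5, sqrt(2)}, Interval(2/5, 79/5)), ProductSet({-71, 2, 20/3}, Interval(1/29, 2/5)), ProductSet(Interval(-74/5, sqrt(2)), {2/5, 79/5}))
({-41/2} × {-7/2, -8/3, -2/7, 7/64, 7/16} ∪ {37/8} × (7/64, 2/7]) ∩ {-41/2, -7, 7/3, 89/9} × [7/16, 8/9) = {-41/2} × {7/16}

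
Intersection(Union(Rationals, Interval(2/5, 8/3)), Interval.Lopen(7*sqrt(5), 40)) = Intersection(Interval.Lopen(7*sqrt(5), 40), Rationals)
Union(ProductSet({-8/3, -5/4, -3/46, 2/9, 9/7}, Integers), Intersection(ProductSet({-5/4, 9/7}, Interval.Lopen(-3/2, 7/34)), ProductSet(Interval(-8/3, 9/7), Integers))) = ProductSet({-8/3, -5/4, -3/46, 2/9, 9/7}, Integers)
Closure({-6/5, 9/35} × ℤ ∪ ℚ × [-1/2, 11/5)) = ({-6/5, 9/35} × ℤ) ∪ (ℝ × [-1/2, 11/5])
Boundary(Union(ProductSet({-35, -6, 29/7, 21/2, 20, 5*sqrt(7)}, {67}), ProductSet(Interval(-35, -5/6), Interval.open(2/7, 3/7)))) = Union(ProductSet({-35, -5/6}, Interval(2/7, 3/7)), ProductSet({-35, -6, 29/7, 21/2, 20, 5*sqrt(7)}, {67}), ProductSet(Interval(-35, -5/6), {2/7, 3/7}))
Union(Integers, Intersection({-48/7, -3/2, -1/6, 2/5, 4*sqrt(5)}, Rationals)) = Union({-48/7, -3/2, -1/6, 2/5}, Integers)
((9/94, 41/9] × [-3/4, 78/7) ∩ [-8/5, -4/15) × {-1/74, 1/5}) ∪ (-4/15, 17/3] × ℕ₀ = (-4/15, 17/3] × ℕ₀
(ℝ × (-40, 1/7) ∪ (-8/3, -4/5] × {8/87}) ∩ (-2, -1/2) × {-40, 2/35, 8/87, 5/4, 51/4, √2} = (-2, -1/2) × {2/35, 8/87}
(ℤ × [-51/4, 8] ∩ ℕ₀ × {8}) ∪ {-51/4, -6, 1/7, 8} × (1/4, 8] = (ℕ₀ × {8}) ∪ ({-51/4, -6, 1/7, 8} × (1/4, 8])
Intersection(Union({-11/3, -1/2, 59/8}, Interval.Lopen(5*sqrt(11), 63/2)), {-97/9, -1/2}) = {-1/2}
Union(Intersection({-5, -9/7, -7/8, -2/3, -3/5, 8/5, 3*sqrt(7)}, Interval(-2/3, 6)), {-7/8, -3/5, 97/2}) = {-7/8, -2/3, -3/5, 8/5, 97/2}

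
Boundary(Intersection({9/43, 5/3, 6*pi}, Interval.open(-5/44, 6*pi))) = {9/43, 5/3}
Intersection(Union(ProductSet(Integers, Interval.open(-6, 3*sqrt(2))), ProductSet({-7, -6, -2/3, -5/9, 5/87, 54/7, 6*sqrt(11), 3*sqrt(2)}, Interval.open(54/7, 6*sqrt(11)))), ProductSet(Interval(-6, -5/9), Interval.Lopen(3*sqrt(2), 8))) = ProductSet({-6, -2/3, -5/9}, Interval.Lopen(54/7, 8))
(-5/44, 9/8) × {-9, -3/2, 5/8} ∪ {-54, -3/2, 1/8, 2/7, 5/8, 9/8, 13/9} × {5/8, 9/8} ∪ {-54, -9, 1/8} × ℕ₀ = ({-54, -9, 1/8} × ℕ₀) ∪ ((-5/44, 9/8) × {-9, -3/2, 5/8}) ∪ ({-54, -3/2, 1/8, 2/7, 5/8, 9/8, 13/9} × {5/8, 9/8})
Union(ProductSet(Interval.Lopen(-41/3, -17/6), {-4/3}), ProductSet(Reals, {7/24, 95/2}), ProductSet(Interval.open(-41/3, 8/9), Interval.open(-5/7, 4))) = Union(ProductSet(Interval.Lopen(-41/3, -17/6), {-4/3}), ProductSet(Interval.open(-41/3, 8/9), Interval.open(-5/7, 4)), ProductSet(Reals, {7/24, 95/2}))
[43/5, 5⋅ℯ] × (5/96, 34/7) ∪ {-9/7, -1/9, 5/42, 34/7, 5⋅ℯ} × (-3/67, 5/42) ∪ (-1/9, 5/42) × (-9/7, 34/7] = ((-1/9, 5/42) × (-9/7, 34/7]) ∪ ([43/5, 5⋅ℯ] × (5/96, 34/7)) ∪ ({-9/7, -1/9, 5/42, 34/7, 5⋅ℯ} × (-3/67, 5/42))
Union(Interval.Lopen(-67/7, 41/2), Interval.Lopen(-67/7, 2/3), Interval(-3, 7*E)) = Interval.Lopen(-67/7, 41/2)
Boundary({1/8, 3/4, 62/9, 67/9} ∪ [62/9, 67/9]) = {1/8, 3/4, 62/9, 67/9}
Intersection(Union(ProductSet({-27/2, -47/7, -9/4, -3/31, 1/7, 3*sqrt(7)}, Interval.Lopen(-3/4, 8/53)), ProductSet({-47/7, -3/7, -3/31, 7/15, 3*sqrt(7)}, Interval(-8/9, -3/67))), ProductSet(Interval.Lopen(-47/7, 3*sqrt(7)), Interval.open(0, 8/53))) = ProductSet({-9/4, -3/31, 1/7, 3*sqrt(7)}, Interval.open(0, 8/53))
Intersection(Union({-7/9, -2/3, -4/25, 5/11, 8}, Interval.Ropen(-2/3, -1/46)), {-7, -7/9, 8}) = {-7/9, 8}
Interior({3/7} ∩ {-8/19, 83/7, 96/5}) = ∅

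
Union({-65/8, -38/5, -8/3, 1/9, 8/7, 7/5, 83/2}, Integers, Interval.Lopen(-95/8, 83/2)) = Union(Integers, Interval.Lopen(-95/8, 83/2))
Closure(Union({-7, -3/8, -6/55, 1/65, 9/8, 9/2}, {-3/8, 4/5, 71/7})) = {-7, -3/8, -6/55, 1/65, 4/5, 9/8, 9/2, 71/7}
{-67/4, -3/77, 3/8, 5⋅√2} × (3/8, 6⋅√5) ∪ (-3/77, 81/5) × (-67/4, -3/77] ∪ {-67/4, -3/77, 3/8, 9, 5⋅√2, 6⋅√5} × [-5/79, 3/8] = ((-3/77, 81/5) × (-67/4, -3/77]) ∪ ({-67/4, -3/77, 3/8, 5⋅√2} × (3/8, 6⋅√5)) ∪ ({-67/4, -3/77, 3/8, 9, 5⋅√2, 6⋅√5} × [-5/79, 3/8])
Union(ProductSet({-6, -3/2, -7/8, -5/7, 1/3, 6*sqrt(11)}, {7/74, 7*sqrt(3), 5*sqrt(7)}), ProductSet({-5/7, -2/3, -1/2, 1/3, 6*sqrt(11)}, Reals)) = Union(ProductSet({-5/7, -2/3, -1/2, 1/3, 6*sqrt(11)}, Reals), ProductSet({-6, -3/2, -7/8, -5/7, 1/3, 6*sqrt(11)}, {7/74, 7*sqrt(3), 5*sqrt(7)}))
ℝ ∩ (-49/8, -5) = (-49/8, -5)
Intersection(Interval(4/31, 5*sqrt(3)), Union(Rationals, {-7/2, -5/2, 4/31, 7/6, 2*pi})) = Union({2*pi}, Intersection(Interval(4/31, 5*sqrt(3)), Rationals))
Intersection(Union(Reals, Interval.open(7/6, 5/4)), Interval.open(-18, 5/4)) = Interval.open(-18, 5/4)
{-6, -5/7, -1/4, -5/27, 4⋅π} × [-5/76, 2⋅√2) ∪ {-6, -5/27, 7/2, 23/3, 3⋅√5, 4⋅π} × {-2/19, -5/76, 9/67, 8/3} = ({-6, -5/7, -1/4, -5/27, 4⋅π} × [-5/76, 2⋅√2)) ∪ ({-6, -5/27, 7/2, 23/3, 3⋅√5, 4⋅π} × {-2/19, -5/76, 9/67, 8/3})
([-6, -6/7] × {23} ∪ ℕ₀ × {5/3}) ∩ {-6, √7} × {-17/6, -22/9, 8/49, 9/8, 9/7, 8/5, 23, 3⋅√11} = {-6} × {23}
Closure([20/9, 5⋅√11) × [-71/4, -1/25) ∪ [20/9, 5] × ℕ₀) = ({20/9, 5⋅√11} × [-71/4, -1/25]) ∪ ([20/9, 5⋅√11] × {-71/4, -1/25}) ∪ ([20/9, 5] × (ℕ₀ ∪ (ℕ₀ \ (-71/4, -1/25)))) ∪ ([20/9, 5⋅√11) × [-71/4, -1/25))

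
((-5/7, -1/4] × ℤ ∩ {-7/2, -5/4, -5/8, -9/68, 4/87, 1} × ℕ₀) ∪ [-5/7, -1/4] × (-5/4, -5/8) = ({-5/8} × ℕ₀) ∪ ([-5/7, -1/4] × (-5/4, -5/8))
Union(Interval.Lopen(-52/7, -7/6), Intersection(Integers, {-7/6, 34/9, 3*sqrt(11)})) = Interval.Lopen(-52/7, -7/6)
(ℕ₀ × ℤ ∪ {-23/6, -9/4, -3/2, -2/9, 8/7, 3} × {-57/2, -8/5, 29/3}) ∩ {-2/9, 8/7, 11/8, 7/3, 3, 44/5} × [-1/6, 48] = ({3} × {0, 1, …, 48}) ∪ ({-2/9, 8/7, 3} × {29/3})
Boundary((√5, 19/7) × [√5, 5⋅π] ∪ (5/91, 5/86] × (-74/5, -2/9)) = ({5/91, 5/86} × [-74/5, -2/9]) ∪ ([5/91, 5/86] × {-74/5, -2/9}) ∪ ({19/7, √5} × [√5, 5⋅π]) ∪ ([√5, 19/7] × {√5, 5⋅π})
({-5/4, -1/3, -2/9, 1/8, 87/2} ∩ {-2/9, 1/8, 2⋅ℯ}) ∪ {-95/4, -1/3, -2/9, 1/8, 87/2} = {-95/4, -1/3, -2/9, 1/8, 87/2}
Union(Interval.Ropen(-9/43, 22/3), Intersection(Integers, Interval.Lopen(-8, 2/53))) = Union(Interval.Ropen(-9/43, 22/3), Range(-7, 1, 1))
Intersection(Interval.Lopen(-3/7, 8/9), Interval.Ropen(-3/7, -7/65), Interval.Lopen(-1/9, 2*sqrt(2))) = Interval.open(-1/9, -7/65)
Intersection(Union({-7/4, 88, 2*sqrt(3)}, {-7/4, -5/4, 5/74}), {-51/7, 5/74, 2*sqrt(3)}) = {5/74, 2*sqrt(3)}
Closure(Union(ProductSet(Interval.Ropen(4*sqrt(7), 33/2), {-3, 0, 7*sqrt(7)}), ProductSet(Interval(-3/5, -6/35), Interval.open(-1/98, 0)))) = Union(ProductSet(Interval(-3/5, -6/35), Interval(-1/98, 0)), ProductSet(Interval(4*sqrt(7), 33/2), {-3, 0, 7*sqrt(7)}))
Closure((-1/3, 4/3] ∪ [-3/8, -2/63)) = [-3/8, 4/3]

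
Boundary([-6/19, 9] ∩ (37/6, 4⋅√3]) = {37/6, 4⋅√3}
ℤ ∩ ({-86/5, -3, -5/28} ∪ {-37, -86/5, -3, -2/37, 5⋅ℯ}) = {-37, -3}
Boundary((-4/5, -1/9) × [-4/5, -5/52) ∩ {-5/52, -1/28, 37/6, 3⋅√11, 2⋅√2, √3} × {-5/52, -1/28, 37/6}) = ∅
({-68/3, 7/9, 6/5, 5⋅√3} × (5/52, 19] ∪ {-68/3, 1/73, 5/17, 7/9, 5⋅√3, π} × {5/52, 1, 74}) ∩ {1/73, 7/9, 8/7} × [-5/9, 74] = ({7/9} × (5/52, 19]) ∪ ({1/73, 7/9} × {5/52, 1, 74})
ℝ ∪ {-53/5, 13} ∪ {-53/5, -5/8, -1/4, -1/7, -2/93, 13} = ℝ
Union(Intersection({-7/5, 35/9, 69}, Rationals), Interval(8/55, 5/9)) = Union({-7/5, 35/9, 69}, Interval(8/55, 5/9))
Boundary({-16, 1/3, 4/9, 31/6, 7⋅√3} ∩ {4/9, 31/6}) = {4/9, 31/6}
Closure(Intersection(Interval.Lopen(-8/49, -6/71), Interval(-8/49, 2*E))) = Interval(-8/49, -6/71)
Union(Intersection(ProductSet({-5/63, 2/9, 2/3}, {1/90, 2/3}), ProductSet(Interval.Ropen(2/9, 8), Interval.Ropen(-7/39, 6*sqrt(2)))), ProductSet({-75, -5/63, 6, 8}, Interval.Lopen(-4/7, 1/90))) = Union(ProductSet({2/9, 2/3}, {1/90, 2/3}), ProductSet({-75, -5/63, 6, 8}, Interval.Lopen(-4/7, 1/90)))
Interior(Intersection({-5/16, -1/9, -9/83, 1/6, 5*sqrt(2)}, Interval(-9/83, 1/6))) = EmptySet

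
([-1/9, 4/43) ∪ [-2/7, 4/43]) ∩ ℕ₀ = {0}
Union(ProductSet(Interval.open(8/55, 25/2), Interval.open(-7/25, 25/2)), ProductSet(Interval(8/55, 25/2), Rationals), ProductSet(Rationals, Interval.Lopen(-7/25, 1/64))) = Union(ProductSet(Interval(8/55, 25/2), Rationals), ProductSet(Interval.open(8/55, 25/2), Interval.open(-7/25, 25/2)), ProductSet(Rationals, Interval.Lopen(-7/25, 1/64)))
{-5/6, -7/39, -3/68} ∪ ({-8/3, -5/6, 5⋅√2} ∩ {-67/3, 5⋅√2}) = {-5/6, -7/39, -3/68, 5⋅√2}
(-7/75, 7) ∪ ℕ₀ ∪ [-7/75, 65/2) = [-7/75, 65/2) ∪ ℕ₀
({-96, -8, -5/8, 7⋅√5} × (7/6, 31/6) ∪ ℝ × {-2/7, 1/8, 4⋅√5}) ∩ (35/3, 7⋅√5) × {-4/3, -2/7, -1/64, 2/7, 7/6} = (35/3, 7⋅√5) × {-2/7}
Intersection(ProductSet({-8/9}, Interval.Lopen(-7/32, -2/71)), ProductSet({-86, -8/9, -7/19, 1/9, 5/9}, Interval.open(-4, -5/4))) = EmptySet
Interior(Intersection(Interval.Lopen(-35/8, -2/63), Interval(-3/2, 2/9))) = Interval.open(-3/2, -2/63)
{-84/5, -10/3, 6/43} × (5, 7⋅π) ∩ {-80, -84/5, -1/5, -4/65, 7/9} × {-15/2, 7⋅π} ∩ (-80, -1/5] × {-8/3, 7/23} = ∅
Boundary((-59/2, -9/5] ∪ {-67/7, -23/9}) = {-59/2, -9/5}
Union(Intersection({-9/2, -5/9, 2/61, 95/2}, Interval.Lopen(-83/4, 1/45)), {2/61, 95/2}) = {-9/2, -5/9, 2/61, 95/2}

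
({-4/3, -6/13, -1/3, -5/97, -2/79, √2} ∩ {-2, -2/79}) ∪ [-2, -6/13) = [-2, -6/13) ∪ {-2/79}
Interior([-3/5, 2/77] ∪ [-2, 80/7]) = (-2, 80/7)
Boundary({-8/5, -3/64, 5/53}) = {-8/5, -3/64, 5/53}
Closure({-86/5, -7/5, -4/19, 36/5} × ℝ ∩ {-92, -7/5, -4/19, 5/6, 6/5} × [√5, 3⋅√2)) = {-7/5, -4/19} × [√5, 3⋅√2]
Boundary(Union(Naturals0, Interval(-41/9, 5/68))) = Union(Complement(Naturals0, Interval.open(-41/9, 5/68)), {-41/9, 5/68})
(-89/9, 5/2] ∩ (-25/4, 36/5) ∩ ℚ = ℚ ∩ (-25/4, 5/2]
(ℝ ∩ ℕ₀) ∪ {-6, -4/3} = {-6, -4/3} ∪ ℕ₀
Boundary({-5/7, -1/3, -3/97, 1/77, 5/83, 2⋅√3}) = {-5/7, -1/3, -3/97, 1/77, 5/83, 2⋅√3}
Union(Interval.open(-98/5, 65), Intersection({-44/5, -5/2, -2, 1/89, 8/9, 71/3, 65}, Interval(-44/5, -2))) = Interval.open(-98/5, 65)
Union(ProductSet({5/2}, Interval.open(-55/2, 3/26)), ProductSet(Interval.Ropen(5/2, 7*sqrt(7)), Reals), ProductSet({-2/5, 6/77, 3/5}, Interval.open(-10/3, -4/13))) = Union(ProductSet({-2/5, 6/77, 3/5}, Interval.open(-10/3, -4/13)), ProductSet(Interval.Ropen(5/2, 7*sqrt(7)), Reals))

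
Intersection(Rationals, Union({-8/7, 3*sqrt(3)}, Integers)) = Union({-8/7}, Integers)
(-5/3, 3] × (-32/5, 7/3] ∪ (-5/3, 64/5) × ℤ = ((-5/3, 64/5) × ℤ) ∪ ((-5/3, 3] × (-32/5, 7/3])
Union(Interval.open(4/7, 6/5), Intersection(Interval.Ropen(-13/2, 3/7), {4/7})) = Interval.open(4/7, 6/5)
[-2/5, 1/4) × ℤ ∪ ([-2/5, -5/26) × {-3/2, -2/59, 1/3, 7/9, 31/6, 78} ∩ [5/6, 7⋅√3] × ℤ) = [-2/5, 1/4) × ℤ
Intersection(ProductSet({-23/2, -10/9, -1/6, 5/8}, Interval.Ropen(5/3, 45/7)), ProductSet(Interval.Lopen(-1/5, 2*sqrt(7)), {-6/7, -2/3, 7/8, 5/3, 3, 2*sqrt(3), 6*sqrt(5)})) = ProductSet({-1/6, 5/8}, {5/3, 3, 2*sqrt(3)})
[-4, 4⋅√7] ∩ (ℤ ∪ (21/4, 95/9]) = {-4, -3, …, 10} ∪ (21/4, 95/9]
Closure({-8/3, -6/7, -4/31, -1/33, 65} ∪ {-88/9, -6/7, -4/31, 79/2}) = {-88/9, -8/3, -6/7, -4/31, -1/33, 79/2, 65}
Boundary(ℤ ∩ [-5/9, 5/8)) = {0}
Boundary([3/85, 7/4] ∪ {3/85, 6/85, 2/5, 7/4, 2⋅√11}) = {3/85, 7/4, 2⋅√11}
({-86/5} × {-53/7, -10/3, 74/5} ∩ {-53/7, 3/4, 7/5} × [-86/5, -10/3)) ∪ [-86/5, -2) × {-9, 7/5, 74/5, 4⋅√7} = [-86/5, -2) × {-9, 7/5, 74/5, 4⋅√7}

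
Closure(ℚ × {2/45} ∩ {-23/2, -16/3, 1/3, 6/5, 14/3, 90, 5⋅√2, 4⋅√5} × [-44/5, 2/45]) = {-23/2, -16/3, 1/3, 6/5, 14/3, 90} × {2/45}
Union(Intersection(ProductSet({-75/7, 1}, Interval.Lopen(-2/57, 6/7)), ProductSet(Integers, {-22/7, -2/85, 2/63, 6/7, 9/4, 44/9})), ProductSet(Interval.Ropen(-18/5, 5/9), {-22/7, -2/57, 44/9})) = Union(ProductSet({1}, {-2/85, 2/63, 6/7}), ProductSet(Interval.Ropen(-18/5, 5/9), {-22/7, -2/57, 44/9}))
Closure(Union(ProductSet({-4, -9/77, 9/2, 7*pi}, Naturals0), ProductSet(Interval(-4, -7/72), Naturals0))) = ProductSet(Union({9/2, 7*pi}, Interval(-4, -7/72)), Naturals0)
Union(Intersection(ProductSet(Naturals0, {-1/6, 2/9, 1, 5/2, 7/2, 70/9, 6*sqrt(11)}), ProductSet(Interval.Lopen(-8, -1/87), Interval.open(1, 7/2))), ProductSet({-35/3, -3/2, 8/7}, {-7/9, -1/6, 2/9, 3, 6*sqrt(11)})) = ProductSet({-35/3, -3/2, 8/7}, {-7/9, -1/6, 2/9, 3, 6*sqrt(11)})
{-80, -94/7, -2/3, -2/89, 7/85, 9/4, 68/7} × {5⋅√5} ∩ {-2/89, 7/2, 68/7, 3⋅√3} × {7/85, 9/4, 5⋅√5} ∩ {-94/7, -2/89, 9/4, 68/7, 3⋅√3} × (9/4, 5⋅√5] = {-2/89, 68/7} × {5⋅√5}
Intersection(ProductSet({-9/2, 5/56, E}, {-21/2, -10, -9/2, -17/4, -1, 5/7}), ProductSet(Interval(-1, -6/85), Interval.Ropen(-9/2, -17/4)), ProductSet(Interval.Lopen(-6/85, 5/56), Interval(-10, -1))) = EmptySet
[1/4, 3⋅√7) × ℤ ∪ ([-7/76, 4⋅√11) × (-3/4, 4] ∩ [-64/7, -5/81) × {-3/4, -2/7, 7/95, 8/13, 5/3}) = ([-7/76, -5/81) × {-2/7, 7/95, 8/13, 5/3}) ∪ ([1/4, 3⋅√7) × ℤ)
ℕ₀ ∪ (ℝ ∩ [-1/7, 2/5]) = [-1/7, 2/5] ∪ ℕ₀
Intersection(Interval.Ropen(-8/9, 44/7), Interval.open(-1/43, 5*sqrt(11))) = Interval.open(-1/43, 44/7)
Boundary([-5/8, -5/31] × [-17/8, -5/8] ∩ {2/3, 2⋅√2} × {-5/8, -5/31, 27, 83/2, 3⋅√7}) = ∅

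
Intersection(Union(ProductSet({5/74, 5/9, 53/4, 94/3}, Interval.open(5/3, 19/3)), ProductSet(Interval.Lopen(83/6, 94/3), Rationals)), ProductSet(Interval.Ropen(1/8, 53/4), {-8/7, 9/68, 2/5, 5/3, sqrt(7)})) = ProductSet({5/9}, {sqrt(7)})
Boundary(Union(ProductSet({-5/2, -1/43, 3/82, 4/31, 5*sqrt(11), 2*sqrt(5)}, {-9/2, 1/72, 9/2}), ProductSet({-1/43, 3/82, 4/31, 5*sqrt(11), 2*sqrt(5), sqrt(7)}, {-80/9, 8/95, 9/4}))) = Union(ProductSet({-5/2, -1/43, 3/82, 4/31, 5*sqrt(11), 2*sqrt(5)}, {-9/2, 1/72, 9/2}), ProductSet({-1/43, 3/82, 4/31, 5*sqrt(11), 2*sqrt(5), sqrt(7)}, {-80/9, 8/95, 9/4}))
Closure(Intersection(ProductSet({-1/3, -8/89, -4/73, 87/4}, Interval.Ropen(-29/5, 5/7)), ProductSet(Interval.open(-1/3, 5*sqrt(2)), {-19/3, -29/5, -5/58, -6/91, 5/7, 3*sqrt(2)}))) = ProductSet({-8/89, -4/73}, {-29/5, -5/58, -6/91})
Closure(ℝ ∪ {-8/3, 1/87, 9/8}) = ℝ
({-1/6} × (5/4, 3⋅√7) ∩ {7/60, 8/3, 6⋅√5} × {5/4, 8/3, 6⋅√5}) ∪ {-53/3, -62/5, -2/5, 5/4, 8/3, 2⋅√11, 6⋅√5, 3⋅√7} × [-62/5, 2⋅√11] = {-53/3, -62/5, -2/5, 5/4, 8/3, 2⋅√11, 6⋅√5, 3⋅√7} × [-62/5, 2⋅√11]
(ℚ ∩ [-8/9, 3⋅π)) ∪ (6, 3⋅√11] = [6, 3⋅√11] ∪ (ℚ ∩ [-8/9, 3⋅π))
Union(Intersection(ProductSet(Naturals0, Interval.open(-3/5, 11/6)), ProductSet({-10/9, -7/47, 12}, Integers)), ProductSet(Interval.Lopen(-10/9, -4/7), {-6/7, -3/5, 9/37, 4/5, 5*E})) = Union(ProductSet({12}, Range(0, 2, 1)), ProductSet(Interval.Lopen(-10/9, -4/7), {-6/7, -3/5, 9/37, 4/5, 5*E}))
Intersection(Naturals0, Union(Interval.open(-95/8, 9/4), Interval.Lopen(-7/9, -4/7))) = Range(0, 3, 1)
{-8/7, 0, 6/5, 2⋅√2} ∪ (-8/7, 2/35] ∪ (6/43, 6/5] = [-8/7, 2/35] ∪ (6/43, 6/5] ∪ {2⋅√2}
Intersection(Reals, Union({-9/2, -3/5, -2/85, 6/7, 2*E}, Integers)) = Union({-9/2, -3/5, -2/85, 6/7, 2*E}, Integers)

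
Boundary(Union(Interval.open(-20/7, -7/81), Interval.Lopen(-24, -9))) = {-24, -9, -20/7, -7/81}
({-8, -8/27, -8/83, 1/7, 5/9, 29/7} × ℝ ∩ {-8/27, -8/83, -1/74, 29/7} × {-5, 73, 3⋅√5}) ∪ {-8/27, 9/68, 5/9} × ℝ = ({-8/27, 9/68, 5/9} × ℝ) ∪ ({-8/27, -8/83, 29/7} × {-5, 73, 3⋅√5})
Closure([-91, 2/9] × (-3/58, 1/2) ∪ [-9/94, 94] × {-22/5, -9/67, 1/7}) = ([-9/94, 94] × {-22/5, -9/67, 1/7}) ∪ ([-91, 2/9] × [-3/58, 1/2])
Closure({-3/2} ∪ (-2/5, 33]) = {-3/2} ∪ [-2/5, 33]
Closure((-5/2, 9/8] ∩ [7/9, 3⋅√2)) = [7/9, 9/8]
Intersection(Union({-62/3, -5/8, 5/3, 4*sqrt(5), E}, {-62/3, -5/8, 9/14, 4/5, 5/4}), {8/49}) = EmptySet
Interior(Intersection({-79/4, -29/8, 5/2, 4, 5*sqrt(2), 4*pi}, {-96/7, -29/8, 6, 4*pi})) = EmptySet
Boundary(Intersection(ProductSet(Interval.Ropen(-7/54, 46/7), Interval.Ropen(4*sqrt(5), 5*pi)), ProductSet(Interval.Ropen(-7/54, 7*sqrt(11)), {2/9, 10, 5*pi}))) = ProductSet(Interval(-7/54, 46/7), {10})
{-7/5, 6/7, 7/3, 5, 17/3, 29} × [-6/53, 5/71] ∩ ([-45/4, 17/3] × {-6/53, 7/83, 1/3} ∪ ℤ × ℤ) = ({5, 29} × {0}) ∪ ({-7/5, 6/7, 7/3, 5, 17/3} × {-6/53})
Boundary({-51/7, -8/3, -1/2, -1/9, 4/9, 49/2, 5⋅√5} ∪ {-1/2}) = {-51/7, -8/3, -1/2, -1/9, 4/9, 49/2, 5⋅√5}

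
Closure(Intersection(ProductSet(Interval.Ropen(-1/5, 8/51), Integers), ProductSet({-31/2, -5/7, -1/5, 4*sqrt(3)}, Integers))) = ProductSet({-1/5}, Integers)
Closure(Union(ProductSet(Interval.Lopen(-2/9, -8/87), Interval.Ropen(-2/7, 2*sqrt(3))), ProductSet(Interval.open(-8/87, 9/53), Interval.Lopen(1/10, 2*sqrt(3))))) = Union(ProductSet({-2/9, -8/87}, Interval(-2/7, 2*sqrt(3))), ProductSet({-8/87, 9/53}, Interval(1/10, 2*sqrt(3))), ProductSet(Interval(-2/9, -8/87), {-2/7, 2*sqrt(3)}), ProductSet(Interval.Lopen(-2/9, -8/87), Interval.Ropen(-2/7, 2*sqrt(3))), ProductSet(Interval(-8/87, 9/53), {1/10, 2*sqrt(3)}), ProductSet(Interval.open(-8/87, 9/53), Interval.Lopen(1/10, 2*sqrt(3))))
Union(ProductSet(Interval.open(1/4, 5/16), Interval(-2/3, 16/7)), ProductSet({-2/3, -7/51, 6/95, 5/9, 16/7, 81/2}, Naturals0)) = Union(ProductSet({-2/3, -7/51, 6/95, 5/9, 16/7, 81/2}, Naturals0), ProductSet(Interval.open(1/4, 5/16), Interval(-2/3, 16/7)))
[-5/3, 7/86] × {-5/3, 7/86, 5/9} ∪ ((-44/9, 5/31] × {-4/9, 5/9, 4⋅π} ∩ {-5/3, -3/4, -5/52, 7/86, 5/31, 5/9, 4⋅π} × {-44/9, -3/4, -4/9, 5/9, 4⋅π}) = ([-5/3, 7/86] × {-5/3, 7/86, 5/9}) ∪ ({-5/3, -3/4, -5/52, 7/86, 5/31} × {-4/9, 5/9, 4⋅π})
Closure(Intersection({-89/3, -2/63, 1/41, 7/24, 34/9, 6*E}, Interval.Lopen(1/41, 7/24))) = {7/24}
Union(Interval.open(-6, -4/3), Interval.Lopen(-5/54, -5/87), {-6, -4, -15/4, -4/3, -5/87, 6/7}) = Union({6/7}, Interval(-6, -4/3), Interval.Lopen(-5/54, -5/87))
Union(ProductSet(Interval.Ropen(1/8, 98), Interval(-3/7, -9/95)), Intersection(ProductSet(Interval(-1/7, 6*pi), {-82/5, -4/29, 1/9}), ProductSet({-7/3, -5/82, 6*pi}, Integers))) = ProductSet(Interval.Ropen(1/8, 98), Interval(-3/7, -9/95))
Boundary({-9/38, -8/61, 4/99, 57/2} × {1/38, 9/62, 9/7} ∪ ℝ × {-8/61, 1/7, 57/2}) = (ℝ × {-8/61, 1/7, 57/2}) ∪ ({-9/38, -8/61, 4/99, 57/2} × {1/38, 9/62, 9/7})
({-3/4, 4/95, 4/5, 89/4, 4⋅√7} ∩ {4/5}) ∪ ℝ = ℝ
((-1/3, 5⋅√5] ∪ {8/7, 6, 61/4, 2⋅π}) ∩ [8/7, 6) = [8/7, 6)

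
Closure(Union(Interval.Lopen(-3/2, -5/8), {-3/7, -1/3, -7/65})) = Union({-3/7, -1/3, -7/65}, Interval(-3/2, -5/8))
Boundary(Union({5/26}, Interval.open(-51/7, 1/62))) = {-51/7, 1/62, 5/26}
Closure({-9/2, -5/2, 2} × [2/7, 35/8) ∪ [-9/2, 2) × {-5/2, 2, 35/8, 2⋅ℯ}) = ({-9/2, -5/2, 2} × [2/7, 35/8]) ∪ ([-9/2, 2] × {-5/2, 2, 35/8, 2⋅ℯ})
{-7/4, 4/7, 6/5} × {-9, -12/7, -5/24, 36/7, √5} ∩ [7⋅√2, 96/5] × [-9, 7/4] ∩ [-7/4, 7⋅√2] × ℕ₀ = ∅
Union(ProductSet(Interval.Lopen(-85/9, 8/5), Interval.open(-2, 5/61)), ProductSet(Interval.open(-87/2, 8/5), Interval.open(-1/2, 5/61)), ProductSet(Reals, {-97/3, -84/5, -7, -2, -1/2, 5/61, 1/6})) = Union(ProductSet(Interval.open(-87/2, 8/5), Interval.open(-1/2, 5/61)), ProductSet(Interval.Lopen(-85/9, 8/5), Interval.open(-2, 5/61)), ProductSet(Reals, {-97/3, -84/5, -7, -2, -1/2, 5/61, 1/6}))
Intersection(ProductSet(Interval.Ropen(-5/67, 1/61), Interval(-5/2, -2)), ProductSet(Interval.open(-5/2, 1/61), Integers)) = ProductSet(Interval.Ropen(-5/67, 1/61), Range(-2, -1, 1))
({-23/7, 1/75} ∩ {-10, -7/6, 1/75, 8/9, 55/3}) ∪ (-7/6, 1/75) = (-7/6, 1/75]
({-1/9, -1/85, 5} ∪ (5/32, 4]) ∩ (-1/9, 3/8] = {-1/85} ∪ (5/32, 3/8]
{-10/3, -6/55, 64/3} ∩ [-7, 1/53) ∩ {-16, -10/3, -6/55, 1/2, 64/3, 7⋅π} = {-10/3, -6/55}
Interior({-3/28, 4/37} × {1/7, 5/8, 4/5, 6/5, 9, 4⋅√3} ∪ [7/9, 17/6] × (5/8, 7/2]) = (7/9, 17/6) × (5/8, 7/2)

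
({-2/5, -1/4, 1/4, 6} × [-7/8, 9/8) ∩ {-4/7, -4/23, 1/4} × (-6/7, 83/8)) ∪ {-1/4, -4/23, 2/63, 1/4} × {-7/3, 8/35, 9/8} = ({1/4} × (-6/7, 9/8)) ∪ ({-1/4, -4/23, 2/63, 1/4} × {-7/3, 8/35, 9/8})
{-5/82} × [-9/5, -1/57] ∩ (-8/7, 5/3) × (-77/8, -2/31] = {-5/82} × [-9/5, -2/31]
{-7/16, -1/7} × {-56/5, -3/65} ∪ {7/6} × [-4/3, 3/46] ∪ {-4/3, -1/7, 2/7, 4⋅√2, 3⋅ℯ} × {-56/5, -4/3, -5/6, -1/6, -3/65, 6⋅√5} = ({-7/16, -1/7} × {-56/5, -3/65}) ∪ ({7/6} × [-4/3, 3/46]) ∪ ({-4/3, -1/7, 2/7, 4⋅√2, 3⋅ℯ} × {-56/5, -4/3, -5/6, -1/6, -3/65, 6⋅√5})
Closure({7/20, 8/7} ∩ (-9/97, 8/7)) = {7/20}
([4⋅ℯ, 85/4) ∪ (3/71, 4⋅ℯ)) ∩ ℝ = (3/71, 85/4)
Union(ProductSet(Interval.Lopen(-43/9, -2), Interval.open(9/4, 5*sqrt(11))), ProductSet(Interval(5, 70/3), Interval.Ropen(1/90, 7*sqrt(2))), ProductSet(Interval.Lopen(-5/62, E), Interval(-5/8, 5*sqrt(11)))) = Union(ProductSet(Interval.Lopen(-43/9, -2), Interval.open(9/4, 5*sqrt(11))), ProductSet(Interval.Lopen(-5/62, E), Interval(-5/8, 5*sqrt(11))), ProductSet(Interval(5, 70/3), Interval.Ropen(1/90, 7*sqrt(2))))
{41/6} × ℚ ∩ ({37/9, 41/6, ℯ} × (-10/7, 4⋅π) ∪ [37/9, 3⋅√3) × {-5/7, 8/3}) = {41/6} × (ℚ ∩ (-10/7, 4⋅π))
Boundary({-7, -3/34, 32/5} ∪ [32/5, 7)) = {-7, -3/34, 32/5, 7}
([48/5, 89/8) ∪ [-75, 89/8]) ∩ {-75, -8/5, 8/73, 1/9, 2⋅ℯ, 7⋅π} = {-75, -8/5, 8/73, 1/9, 2⋅ℯ}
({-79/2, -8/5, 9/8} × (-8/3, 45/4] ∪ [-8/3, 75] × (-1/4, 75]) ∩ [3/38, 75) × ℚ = ({9/8} × (ℚ ∩ (-8/3, 45/4])) ∪ ([3/38, 75) × (ℚ ∩ (-1/4, 75]))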